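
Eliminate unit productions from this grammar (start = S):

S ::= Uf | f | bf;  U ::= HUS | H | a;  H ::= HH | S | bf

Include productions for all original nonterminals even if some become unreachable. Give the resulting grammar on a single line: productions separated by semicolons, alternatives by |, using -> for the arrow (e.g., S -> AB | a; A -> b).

Unit productions: H->S, U->H.
Unit pairs (A ⇒* B via units): (H,S), (U,H), (U,S).
S: inherits non-unit rules of {S} → Uf | bf | f.
H: inherits non-unit rules of {H, S} → HH | Uf | bf | f.
U: inherits non-unit rules of {H, S, U} → HH | HUS | Uf | a | bf | f.

S -> f | Uf | bf; H -> f | HH | Uf | bf; U -> a | f | HH | Uf | bf | HUS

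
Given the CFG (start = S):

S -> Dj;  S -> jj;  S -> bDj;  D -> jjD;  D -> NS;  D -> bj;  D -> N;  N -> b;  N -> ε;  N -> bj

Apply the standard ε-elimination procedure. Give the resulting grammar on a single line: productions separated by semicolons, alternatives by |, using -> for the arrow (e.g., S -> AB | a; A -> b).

Nullable set: {D, N}.
S -> Dj: D nullable, giving Dj | j.
S -> bDj: D nullable, giving bDj | bj.
D -> N: N nullable, giving N.
D -> NS: N nullable, giving NS | S.
D -> jjD: D nullable, giving jj | jjD.
Drop N -> ε.
Unchanged (no nullable symbols): S -> jj; D -> bj; N -> b; N -> bj.

S -> j | Dj | bj | jj | bDj; D -> N | S | NS | bj | jj | jjD; N -> b | bj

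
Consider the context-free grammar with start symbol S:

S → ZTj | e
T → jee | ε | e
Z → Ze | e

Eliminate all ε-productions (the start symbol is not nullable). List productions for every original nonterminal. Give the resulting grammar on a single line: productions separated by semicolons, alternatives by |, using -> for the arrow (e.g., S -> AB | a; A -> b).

Nullable set: {T}.
S -> ZTj: T nullable, giving ZTj | Zj.
Drop T -> ε.
Unchanged (no nullable symbols): S -> e; T -> e; T -> jee; Z -> Ze; Z -> e.

S -> e | Zj | ZTj; T -> e | jee; Z -> e | Ze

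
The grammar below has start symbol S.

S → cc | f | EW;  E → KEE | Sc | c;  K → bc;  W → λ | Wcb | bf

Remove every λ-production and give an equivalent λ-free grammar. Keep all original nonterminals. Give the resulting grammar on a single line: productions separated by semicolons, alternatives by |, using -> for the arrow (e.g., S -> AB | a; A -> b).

S -> E | f | EW | cc; E -> c | Sc | KEE; K -> bc; W -> bf | cb | Wcb

Nullable set: {W}.
S -> EW: W nullable, giving E | EW.
Drop W -> λ.
W -> Wcb: W nullable, giving Wcb | cb.
Unchanged (no nullable symbols): S -> cc; S -> f; E -> KEE; E -> Sc; E -> c; K -> bc; W -> bf.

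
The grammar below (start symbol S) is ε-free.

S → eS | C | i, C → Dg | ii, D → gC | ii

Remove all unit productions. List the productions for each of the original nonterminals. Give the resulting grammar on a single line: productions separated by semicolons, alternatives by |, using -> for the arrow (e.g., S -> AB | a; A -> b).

S -> i | Dg | eS | ii; C -> Dg | ii; D -> gC | ii

Unit productions: S->C.
Unit pairs (A ⇒* B via units): (S,C).
S: inherits non-unit rules of {C, S} → Dg | eS | i | ii.
C: inherits non-unit rules of {C} → Dg | ii.
D: inherits non-unit rules of {D} → gC | ii.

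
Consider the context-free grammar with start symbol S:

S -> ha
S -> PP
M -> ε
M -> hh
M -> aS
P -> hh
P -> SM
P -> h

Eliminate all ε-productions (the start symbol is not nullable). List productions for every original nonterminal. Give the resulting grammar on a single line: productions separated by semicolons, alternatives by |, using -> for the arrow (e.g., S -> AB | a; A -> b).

S -> PP | ha; M -> aS | hh; P -> S | h | SM | hh

Nullable set: {M}.
Drop M -> ε.
P -> SM: M nullable, giving S | SM.
Unchanged (no nullable symbols): S -> PP; S -> ha; M -> aS; M -> hh; P -> h; P -> hh.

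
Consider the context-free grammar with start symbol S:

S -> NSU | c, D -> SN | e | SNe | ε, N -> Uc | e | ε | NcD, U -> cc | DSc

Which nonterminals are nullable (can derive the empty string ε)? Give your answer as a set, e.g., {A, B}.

{D, N}

Directly nullable (have an ε-rule): {D, N}.
Not nullable: S, U — each has a terminal in every rule's right-hand side or depends on a non-nullable symbol.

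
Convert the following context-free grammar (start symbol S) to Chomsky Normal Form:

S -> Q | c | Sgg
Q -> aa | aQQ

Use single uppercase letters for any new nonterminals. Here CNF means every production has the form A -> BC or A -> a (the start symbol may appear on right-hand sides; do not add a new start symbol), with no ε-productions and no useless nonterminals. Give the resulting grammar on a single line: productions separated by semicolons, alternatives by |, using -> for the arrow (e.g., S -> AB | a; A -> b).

S -> c | AA | AD | SE; A -> a; B -> g; C -> QQ; D -> QQ; E -> BB; Q -> AA | AC

No ε-productions.
After unit-elimination: S -> c | aa | Sgg | aQQ; Q -> aa | aQQ.
TERM: introduce A -> a, B -> g and substitute in every rule of length ≥2.
BIN: Q -> AQQ becomes Q -> AC, C -> QQ; S -> AQQ becomes S -> AD, D -> QQ; S -> SBB becomes S -> SE, E -> BB.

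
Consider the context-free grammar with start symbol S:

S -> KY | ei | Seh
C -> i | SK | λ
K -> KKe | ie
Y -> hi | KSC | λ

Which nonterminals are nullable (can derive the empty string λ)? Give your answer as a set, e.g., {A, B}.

Directly nullable (have an ε-rule): {C, Y}.
Not nullable: K, S — each has a terminal in every rule's right-hand side or depends on a non-nullable symbol.

{C, Y}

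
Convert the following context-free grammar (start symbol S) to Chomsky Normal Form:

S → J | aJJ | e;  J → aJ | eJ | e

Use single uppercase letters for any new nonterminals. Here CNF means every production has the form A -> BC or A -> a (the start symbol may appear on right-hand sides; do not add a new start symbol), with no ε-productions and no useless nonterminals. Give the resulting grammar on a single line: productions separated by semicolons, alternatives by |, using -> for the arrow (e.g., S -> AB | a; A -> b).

No ε-productions.
After unit-elimination: S -> e | aJ | eJ | aJJ; J -> e | aJ | eJ.
TERM: introduce A -> a, B -> e and substitute in every rule of length ≥2.
BIN: S -> AJJ becomes S -> AC, C -> JJ.

S -> e | AC | AJ | BJ; A -> a; B -> e; C -> JJ; J -> e | AJ | BJ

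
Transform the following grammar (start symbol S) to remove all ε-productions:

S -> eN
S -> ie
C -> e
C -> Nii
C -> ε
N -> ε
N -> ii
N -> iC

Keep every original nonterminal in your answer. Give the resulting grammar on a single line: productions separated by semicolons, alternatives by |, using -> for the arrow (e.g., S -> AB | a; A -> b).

Nullable set: {C, N}.
S -> eN: N nullable, giving e | eN.
Drop C -> ε.
C -> Nii: N nullable, giving Nii | ii.
Drop N -> ε.
N -> iC: C nullable, giving i | iC.
Unchanged (no nullable symbols): S -> ie; C -> e; N -> ii.

S -> e | eN | ie; C -> e | ii | Nii; N -> i | iC | ii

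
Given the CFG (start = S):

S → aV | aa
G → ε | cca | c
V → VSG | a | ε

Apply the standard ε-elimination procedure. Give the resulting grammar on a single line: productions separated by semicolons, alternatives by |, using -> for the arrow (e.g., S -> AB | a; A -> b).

S -> a | aV | aa; G -> c | cca; V -> S | a | SG | VS | VSG

Nullable set: {G, V}.
S -> aV: V nullable, giving a | aV.
Drop G -> ε.
Drop V -> ε.
V -> VSG: V, G nullable, giving S | SG | VS | VSG.
Unchanged (no nullable symbols): S -> aa; G -> c; G -> cca; V -> a.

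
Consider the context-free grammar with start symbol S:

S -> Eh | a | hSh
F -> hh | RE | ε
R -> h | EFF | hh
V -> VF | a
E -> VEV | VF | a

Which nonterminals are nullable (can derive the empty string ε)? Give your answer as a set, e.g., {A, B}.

Directly nullable (have an ε-rule): {F}.
Not nullable: E, R, S, V — each has a terminal in every rule's right-hand side or depends on a non-nullable symbol.

{F}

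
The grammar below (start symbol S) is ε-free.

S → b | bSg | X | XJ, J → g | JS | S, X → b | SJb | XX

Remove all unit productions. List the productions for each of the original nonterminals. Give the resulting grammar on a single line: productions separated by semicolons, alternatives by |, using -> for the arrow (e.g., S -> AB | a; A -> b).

Unit productions: J->S, S->X.
Unit pairs (A ⇒* B via units): (J,S), (J,X), (S,X).
S: inherits non-unit rules of {S, X} → SJb | XJ | XX | b | bSg.
J: inherits non-unit rules of {J, S, X} → JS | SJb | XJ | XX | b | bSg | g.
X: inherits non-unit rules of {X} → SJb | XX | b.

S -> b | XJ | XX | SJb | bSg; J -> b | g | JS | XJ | XX | SJb | bSg; X -> b | XX | SJb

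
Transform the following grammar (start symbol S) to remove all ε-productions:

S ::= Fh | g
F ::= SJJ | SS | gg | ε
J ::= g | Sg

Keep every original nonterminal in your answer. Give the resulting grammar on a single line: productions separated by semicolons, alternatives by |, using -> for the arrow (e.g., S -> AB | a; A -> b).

Nullable set: {F}.
S -> Fh: F nullable, giving Fh | h.
Drop F -> ε.
Unchanged (no nullable symbols): S -> g; F -> SJJ; F -> SS; F -> gg; J -> Sg; J -> g.

S -> g | h | Fh; F -> SS | gg | SJJ; J -> g | Sg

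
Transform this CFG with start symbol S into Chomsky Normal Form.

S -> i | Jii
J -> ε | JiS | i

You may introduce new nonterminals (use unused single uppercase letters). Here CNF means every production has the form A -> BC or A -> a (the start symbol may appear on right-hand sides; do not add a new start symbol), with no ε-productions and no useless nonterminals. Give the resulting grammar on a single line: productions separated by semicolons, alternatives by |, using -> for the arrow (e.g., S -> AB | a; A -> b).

Nullable: {J}; after ε-elimination: S -> i | ii | Jii; J -> i | iS | JiS.
No unit productions to eliminate.
TERM: introduce A -> i and substitute in every rule of length ≥2.
BIN: J -> JAS becomes J -> JB, B -> AS; S -> JAA becomes S -> JC, C -> AA.

S -> i | AA | JC; A -> i; B -> AS; C -> AA; J -> i | AS | JB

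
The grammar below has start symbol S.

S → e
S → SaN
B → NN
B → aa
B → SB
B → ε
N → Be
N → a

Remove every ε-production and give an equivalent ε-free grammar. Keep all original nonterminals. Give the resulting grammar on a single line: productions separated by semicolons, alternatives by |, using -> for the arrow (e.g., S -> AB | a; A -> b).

S -> e | SaN; B -> S | NN | SB | aa; N -> a | e | Be

Nullable set: {B}.
Drop B -> ε.
B -> SB: B nullable, giving S | SB.
N -> Be: B nullable, giving Be | e.
Unchanged (no nullable symbols): S -> SaN; S -> e; B -> NN; B -> aa; N -> a.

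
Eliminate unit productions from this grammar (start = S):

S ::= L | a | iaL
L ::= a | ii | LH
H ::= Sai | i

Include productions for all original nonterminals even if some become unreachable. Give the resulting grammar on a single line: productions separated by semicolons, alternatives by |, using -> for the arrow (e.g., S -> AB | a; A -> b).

S -> a | LH | ii | iaL; H -> i | Sai; L -> a | LH | ii

Unit productions: S->L.
Unit pairs (A ⇒* B via units): (S,L).
S: inherits non-unit rules of {L, S} → LH | a | iaL | ii.
H: inherits non-unit rules of {H} → Sai | i.
L: inherits non-unit rules of {L} → LH | a | ii.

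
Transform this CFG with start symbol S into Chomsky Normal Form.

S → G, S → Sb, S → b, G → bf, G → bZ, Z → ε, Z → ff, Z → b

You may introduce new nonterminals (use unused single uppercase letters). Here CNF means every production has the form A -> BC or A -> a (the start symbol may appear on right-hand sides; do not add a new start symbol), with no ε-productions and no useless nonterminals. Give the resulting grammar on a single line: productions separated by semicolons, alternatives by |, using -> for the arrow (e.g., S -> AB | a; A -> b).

Nullable: {Z}; after ε-elimination: S -> G | b | Sb; G -> b | bZ | bf; Z -> b | ff.
After unit-elimination: S -> b | Sb | bZ | bf; G -> b | bZ | bf; Z -> b | ff.
TERM: introduce A -> b, B -> f and substitute in every rule of length ≥2.
Drop unreachable/unproductive: G.

S -> b | AB | AZ | SA; A -> b; B -> f; Z -> b | BB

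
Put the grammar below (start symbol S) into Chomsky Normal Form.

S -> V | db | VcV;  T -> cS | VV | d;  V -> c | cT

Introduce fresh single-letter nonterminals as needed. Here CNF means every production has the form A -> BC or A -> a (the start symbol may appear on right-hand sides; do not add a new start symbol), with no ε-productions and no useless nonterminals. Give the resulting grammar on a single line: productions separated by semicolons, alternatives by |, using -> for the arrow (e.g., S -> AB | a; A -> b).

S -> c | AT | BC | VD; A -> c; B -> d; C -> b; D -> AV; T -> d | AS | VV; V -> c | AT

No ε-productions.
After unit-elimination: S -> c | cT | db | VcV; T -> d | VV | cS; V -> c | cT.
TERM: introduce C -> b, A -> c, B -> d and substitute in every rule of length ≥2.
BIN: S -> VAV becomes S -> VD, D -> AV.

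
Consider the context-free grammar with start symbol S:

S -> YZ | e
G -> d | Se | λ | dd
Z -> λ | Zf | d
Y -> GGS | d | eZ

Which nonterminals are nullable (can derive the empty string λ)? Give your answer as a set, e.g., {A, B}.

Directly nullable (have an ε-rule): {G, Z}.
Not nullable: S, Y — each has a terminal in every rule's right-hand side or depends on a non-nullable symbol.

{G, Z}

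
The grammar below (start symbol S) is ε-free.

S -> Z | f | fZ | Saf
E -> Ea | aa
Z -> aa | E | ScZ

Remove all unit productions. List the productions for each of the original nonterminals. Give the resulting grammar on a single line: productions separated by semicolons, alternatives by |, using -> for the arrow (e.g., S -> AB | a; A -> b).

S -> f | Ea | aa | fZ | Saf | ScZ; E -> Ea | aa; Z -> Ea | aa | ScZ

Unit productions: S->Z, Z->E.
Unit pairs (A ⇒* B via units): (S,E), (S,Z), (Z,E).
S: inherits non-unit rules of {E, S, Z} → Ea | Saf | ScZ | aa | f | fZ.
E: inherits non-unit rules of {E} → Ea | aa.
Z: inherits non-unit rules of {E, Z} → Ea | ScZ | aa.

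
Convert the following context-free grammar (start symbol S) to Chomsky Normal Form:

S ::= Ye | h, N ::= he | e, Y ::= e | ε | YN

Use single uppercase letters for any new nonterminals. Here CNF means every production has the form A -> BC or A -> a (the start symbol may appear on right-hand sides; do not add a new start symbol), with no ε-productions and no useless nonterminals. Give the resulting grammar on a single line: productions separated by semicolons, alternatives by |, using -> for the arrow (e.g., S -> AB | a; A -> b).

Nullable: {Y}; after ε-elimination: S -> e | h | Ye; N -> e | he; Y -> N | e | YN.
After unit-elimination: S -> e | h | Ye; N -> e | he; Y -> e | YN | he.
TERM: introduce B -> e, A -> h and substitute in every rule of length ≥2.

S -> e | h | YB; A -> h; B -> e; N -> e | AB; Y -> e | AB | YN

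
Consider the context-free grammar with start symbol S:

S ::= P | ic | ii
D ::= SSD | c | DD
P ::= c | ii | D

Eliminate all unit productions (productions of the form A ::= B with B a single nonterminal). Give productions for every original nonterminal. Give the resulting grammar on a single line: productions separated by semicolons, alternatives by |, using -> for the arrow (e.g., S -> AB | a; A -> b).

Unit productions: P->D, S->P.
Unit pairs (A ⇒* B via units): (P,D), (S,D), (S,P).
S: inherits non-unit rules of {D, P, S} → DD | SSD | c | ic | ii.
D: inherits non-unit rules of {D} → DD | SSD | c.
P: inherits non-unit rules of {D, P} → DD | SSD | c | ii.

S -> c | DD | ic | ii | SSD; D -> c | DD | SSD; P -> c | DD | ii | SSD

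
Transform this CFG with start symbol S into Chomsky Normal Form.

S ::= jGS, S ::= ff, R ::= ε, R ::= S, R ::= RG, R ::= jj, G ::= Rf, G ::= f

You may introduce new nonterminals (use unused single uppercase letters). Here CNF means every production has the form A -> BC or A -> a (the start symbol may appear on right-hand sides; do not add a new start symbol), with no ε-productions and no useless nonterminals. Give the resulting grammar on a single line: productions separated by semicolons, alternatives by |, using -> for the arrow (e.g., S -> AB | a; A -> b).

Nullable: {R}; after ε-elimination: S -> ff | jGS; G -> f | Rf; R -> G | S | RG | jj.
After unit-elimination: S -> ff | jGS; G -> f | Rf; R -> f | RG | Rf | ff | jj | jGS.
TERM: introduce A -> f, B -> j and substitute in every rule of length ≥2.
BIN: R -> BGS becomes R -> BC, C -> GS; S -> BGS becomes S -> BD, D -> GS.

S -> AA | BD; A -> f; B -> j; C -> GS; D -> GS; G -> f | RA; R -> f | AA | BB | BC | RA | RG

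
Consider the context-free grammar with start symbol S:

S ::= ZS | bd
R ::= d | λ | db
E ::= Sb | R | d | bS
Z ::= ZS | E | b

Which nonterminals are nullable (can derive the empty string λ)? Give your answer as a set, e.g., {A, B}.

{E, R, Z}

Directly nullable (have an ε-rule): {R}.
E is nullable via E -> R (every symbol on the right is already known nullable).
Z is nullable via Z -> E (every symbol on the right is already known nullable).
Not nullable: S — each has a terminal in every rule's right-hand side or depends on a non-nullable symbol.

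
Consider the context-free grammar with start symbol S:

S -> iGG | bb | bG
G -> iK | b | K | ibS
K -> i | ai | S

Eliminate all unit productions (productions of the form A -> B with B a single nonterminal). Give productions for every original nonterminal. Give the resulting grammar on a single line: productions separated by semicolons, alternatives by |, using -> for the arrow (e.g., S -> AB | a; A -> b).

Unit productions: G->K, K->S.
Unit pairs (A ⇒* B via units): (G,K), (G,S), (K,S).
S: inherits non-unit rules of {S} → bG | bb | iGG.
G: inherits non-unit rules of {G, K, S} → ai | b | bG | bb | i | iGG | iK | ibS.
K: inherits non-unit rules of {K, S} → ai | bG | bb | i | iGG.

S -> bG | bb | iGG; G -> b | i | ai | bG | bb | iK | iGG | ibS; K -> i | ai | bG | bb | iGG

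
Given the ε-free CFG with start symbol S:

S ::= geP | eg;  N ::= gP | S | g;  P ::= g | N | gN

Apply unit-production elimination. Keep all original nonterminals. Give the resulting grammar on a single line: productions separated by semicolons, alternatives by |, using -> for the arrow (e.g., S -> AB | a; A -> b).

Unit productions: N->S, P->N.
Unit pairs (A ⇒* B via units): (N,S), (P,N), (P,S).
S: inherits non-unit rules of {S} → eg | geP.
N: inherits non-unit rules of {N, S} → eg | g | gP | geP.
P: inherits non-unit rules of {N, P, S} → eg | g | gN | gP | geP.

S -> eg | geP; N -> g | eg | gP | geP; P -> g | eg | gN | gP | geP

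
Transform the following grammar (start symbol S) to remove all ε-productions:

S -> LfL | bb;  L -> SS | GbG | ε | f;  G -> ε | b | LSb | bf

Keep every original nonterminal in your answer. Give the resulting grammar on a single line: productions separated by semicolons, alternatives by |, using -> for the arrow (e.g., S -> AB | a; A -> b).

Nullable set: {G, L}.
S -> LfL: L, L nullable, giving Lf | LfL | f | fL.
Drop G -> ε.
G -> LSb: L nullable, giving LSb | Sb.
Drop L -> ε.
L -> GbG: G, G nullable, giving Gb | GbG | b | bG.
Unchanged (no nullable symbols): S -> bb; G -> b; G -> bf; L -> SS; L -> f.

S -> f | Lf | bb | fL | LfL; G -> b | Sb | bf | LSb; L -> b | f | Gb | SS | bG | GbG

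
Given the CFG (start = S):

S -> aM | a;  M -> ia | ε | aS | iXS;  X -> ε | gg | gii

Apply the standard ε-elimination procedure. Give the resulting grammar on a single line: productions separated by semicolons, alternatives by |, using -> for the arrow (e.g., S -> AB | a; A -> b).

Nullable set: {M, X}.
S -> aM: M nullable, giving a | aM.
Drop M -> ε.
M -> iXS: X nullable, giving iS | iXS.
Drop X -> ε.
Unchanged (no nullable symbols): S -> a; M -> aS; M -> ia; X -> gg; X -> gii.

S -> a | aM; M -> aS | iS | ia | iXS; X -> gg | gii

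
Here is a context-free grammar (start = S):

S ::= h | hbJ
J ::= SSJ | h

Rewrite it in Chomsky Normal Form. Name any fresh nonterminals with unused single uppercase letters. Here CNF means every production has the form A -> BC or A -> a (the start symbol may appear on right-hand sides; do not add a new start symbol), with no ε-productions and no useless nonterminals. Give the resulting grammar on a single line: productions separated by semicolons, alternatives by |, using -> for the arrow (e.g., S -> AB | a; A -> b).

No ε-productions.
No unit productions to eliminate.
TERM: introduce B -> b, A -> h and substitute in every rule of length ≥2.
BIN: J -> SSJ becomes J -> SC, C -> SJ; S -> ABJ becomes S -> AD, D -> BJ.

S -> h | AD; A -> h; B -> b; C -> SJ; D -> BJ; J -> h | SC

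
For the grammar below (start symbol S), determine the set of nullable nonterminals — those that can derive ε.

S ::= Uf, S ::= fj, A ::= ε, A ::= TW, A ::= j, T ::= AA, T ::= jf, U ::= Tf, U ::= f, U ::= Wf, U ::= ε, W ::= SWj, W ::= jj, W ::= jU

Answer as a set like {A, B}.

{A, T, U}

Directly nullable (have an ε-rule): {A, U}.
T is nullable via T -> AA (every symbol on the right is already known nullable).
Not nullable: S, W — each has a terminal in every rule's right-hand side or depends on a non-nullable symbol.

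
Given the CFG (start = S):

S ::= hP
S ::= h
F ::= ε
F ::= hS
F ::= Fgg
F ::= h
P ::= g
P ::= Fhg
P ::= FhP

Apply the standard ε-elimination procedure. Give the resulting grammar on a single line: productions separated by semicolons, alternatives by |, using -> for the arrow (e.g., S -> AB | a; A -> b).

S -> h | hP; F -> h | gg | hS | Fgg; P -> g | hP | hg | FhP | Fhg

Nullable set: {F}.
Drop F -> ε.
F -> Fgg: F nullable, giving Fgg | gg.
P -> FhP: F nullable, giving FhP | hP.
P -> Fhg: F nullable, giving Fhg | hg.
Unchanged (no nullable symbols): S -> h; S -> hP; F -> h; F -> hS; P -> g.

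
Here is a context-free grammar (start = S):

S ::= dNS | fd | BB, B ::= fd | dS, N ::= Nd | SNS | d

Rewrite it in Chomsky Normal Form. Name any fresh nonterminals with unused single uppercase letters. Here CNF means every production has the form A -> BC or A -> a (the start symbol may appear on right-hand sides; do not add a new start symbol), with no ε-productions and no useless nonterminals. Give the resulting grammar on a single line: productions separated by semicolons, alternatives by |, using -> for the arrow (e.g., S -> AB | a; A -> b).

No ε-productions.
No unit productions to eliminate.
TERM: introduce A -> d, C -> f and substitute in every rule of length ≥2.
BIN: N -> SNS becomes N -> SD, D -> NS; S -> ANS becomes S -> AE, E -> NS.

S -> AE | BB | CA; A -> d; B -> AS | CA; C -> f; D -> NS; E -> NS; N -> d | NA | SD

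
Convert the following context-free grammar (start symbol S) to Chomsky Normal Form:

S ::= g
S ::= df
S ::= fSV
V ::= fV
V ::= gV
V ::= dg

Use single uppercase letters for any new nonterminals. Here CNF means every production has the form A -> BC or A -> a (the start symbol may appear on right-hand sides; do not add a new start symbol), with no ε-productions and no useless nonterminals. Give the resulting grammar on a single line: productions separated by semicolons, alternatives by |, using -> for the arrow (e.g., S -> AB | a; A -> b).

S -> g | AB | BD; A -> d; B -> f; C -> g; D -> SV; V -> AC | BV | CV

No ε-productions.
No unit productions to eliminate.
TERM: introduce A -> d, B -> f, C -> g and substitute in every rule of length ≥2.
BIN: S -> BSV becomes S -> BD, D -> SV.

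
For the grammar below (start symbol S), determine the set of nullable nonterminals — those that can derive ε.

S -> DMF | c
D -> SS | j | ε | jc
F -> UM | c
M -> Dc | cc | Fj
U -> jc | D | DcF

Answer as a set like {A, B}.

Directly nullable (have an ε-rule): {D}.
U is nullable via U -> D (every symbol on the right is already known nullable).
Not nullable: F, M, S — each has a terminal in every rule's right-hand side or depends on a non-nullable symbol.

{D, U}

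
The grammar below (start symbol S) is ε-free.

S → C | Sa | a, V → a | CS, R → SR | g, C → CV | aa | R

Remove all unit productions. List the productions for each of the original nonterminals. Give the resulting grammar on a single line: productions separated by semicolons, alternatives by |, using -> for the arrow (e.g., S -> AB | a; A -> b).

S -> a | g | CV | SR | Sa | aa; C -> g | CV | SR | aa; R -> g | SR; V -> a | CS

Unit productions: C->R, S->C.
Unit pairs (A ⇒* B via units): (C,R), (S,C), (S,R).
S: inherits non-unit rules of {C, R, S} → CV | SR | Sa | a | aa | g.
C: inherits non-unit rules of {C, R} → CV | SR | aa | g.
R: inherits non-unit rules of {R} → SR | g.
V: inherits non-unit rules of {V} → CS | a.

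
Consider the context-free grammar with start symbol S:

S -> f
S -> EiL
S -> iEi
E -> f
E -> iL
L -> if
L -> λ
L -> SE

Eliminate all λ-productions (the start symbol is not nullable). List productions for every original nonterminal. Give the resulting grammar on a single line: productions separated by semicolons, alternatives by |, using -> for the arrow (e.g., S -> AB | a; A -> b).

Nullable set: {L}.
S -> EiL: L nullable, giving Ei | EiL.
E -> iL: L nullable, giving i | iL.
Drop L -> λ.
Unchanged (no nullable symbols): S -> f; S -> iEi; E -> f; L -> SE; L -> if.

S -> f | Ei | EiL | iEi; E -> f | i | iL; L -> SE | if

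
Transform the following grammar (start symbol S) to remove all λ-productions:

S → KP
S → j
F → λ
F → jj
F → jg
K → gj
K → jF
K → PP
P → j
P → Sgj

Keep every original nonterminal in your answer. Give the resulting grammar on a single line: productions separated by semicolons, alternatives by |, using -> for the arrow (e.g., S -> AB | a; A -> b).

Nullable set: {F}.
Drop F -> λ.
K -> jF: F nullable, giving j | jF.
Unchanged (no nullable symbols): S -> KP; S -> j; F -> jg; F -> jj; K -> PP; K -> gj; P -> Sgj; P -> j.

S -> j | KP; F -> jg | jj; K -> j | PP | gj | jF; P -> j | Sgj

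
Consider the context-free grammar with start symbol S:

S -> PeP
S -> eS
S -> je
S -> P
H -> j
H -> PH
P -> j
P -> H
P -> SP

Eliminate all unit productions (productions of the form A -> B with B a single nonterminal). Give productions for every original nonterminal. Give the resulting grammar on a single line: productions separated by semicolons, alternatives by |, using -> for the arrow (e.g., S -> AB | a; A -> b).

S -> j | PH | SP | eS | je | PeP; H -> j | PH; P -> j | PH | SP

Unit productions: P->H, S->P.
Unit pairs (A ⇒* B via units): (P,H), (S,H), (S,P).
S: inherits non-unit rules of {H, P, S} → PH | PeP | SP | eS | j | je.
H: inherits non-unit rules of {H} → PH | j.
P: inherits non-unit rules of {H, P} → PH | SP | j.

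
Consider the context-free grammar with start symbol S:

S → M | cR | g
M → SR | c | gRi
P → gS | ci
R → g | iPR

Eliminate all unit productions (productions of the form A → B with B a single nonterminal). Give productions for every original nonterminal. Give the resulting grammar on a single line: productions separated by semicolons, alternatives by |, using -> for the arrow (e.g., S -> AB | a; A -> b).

Unit productions: S->M.
Unit pairs (A ⇒* B via units): (S,M).
S: inherits non-unit rules of {M, S} → SR | c | cR | g | gRi.
M: inherits non-unit rules of {M} → SR | c | gRi.
P: inherits non-unit rules of {P} → ci | gS.
R: inherits non-unit rules of {R} → g | iPR.

S -> c | g | SR | cR | gRi; M -> c | SR | gRi; P -> ci | gS; R -> g | iPR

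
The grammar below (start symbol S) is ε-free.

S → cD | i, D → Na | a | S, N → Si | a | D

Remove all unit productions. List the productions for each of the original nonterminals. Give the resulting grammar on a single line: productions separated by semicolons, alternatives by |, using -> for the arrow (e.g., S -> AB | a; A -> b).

Unit productions: D->S, N->D.
Unit pairs (A ⇒* B via units): (D,S), (N,D), (N,S).
S: inherits non-unit rules of {S} → cD | i.
D: inherits non-unit rules of {D, S} → Na | a | cD | i.
N: inherits non-unit rules of {D, N, S} → Na | Si | a | cD | i.

S -> i | cD; D -> a | i | Na | cD; N -> a | i | Na | Si | cD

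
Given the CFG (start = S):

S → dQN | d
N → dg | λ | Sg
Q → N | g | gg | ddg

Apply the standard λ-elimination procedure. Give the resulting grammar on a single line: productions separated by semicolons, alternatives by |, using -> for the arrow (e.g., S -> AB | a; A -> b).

S -> d | dN | dQ | dQN; N -> Sg | dg; Q -> N | g | gg | ddg

Nullable set: {N, Q}.
S -> dQN: Q, N nullable, giving d | dN | dQ | dQN.
Drop N -> λ.
Q -> N: N nullable, giving N.
Unchanged (no nullable symbols): S -> d; N -> Sg; N -> dg; Q -> ddg; Q -> g; Q -> gg.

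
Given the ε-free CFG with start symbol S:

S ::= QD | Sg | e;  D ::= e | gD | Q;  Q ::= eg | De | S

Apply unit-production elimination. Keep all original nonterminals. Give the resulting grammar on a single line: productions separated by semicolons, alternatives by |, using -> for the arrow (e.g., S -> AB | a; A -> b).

S -> e | QD | Sg; D -> e | De | QD | Sg | eg | gD; Q -> e | De | QD | Sg | eg

Unit productions: D->Q, Q->S.
Unit pairs (A ⇒* B via units): (D,Q), (D,S), (Q,S).
S: inherits non-unit rules of {S} → QD | Sg | e.
D: inherits non-unit rules of {D, Q, S} → De | QD | Sg | e | eg | gD.
Q: inherits non-unit rules of {Q, S} → De | QD | Sg | e | eg.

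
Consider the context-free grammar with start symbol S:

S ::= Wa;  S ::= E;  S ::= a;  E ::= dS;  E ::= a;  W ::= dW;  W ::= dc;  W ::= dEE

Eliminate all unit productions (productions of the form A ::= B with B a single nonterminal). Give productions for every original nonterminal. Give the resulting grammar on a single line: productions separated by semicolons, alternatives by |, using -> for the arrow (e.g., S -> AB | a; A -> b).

Unit productions: S->E.
Unit pairs (A ⇒* B via units): (S,E).
S: inherits non-unit rules of {E, S} → Wa | a | dS.
E: inherits non-unit rules of {E} → a | dS.
W: inherits non-unit rules of {W} → dEE | dW | dc.

S -> a | Wa | dS; E -> a | dS; W -> dW | dc | dEE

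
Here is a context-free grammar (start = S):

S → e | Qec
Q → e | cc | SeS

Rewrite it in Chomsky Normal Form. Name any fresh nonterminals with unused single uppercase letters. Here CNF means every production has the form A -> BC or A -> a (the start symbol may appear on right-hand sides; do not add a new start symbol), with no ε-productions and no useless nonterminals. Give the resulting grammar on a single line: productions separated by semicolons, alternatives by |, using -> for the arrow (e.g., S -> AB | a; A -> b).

No ε-productions.
No unit productions to eliminate.
TERM: introduce B -> c, A -> e and substitute in every rule of length ≥2.
BIN: Q -> SAS becomes Q -> SC, C -> AS; S -> QAB becomes S -> QD, D -> AB.

S -> e | QD; A -> e; B -> c; C -> AS; D -> AB; Q -> e | BB | SC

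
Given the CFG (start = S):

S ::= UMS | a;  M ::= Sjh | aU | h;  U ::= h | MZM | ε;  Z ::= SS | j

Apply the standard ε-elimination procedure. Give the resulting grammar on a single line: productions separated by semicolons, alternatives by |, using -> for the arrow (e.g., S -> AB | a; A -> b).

S -> a | MS | UMS; M -> a | h | aU | Sjh; U -> h | MZM; Z -> j | SS

Nullable set: {U}.
S -> UMS: U nullable, giving MS | UMS.
M -> aU: U nullable, giving a | aU.
Drop U -> ε.
Unchanged (no nullable symbols): S -> a; M -> Sjh; M -> h; U -> MZM; U -> h; Z -> SS; Z -> j.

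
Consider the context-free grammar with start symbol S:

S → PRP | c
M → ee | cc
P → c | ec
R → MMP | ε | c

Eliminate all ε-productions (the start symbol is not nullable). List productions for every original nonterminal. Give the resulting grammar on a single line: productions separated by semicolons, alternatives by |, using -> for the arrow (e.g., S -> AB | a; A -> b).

Nullable set: {R}.
S -> PRP: R nullable, giving PP | PRP.
Drop R -> ε.
Unchanged (no nullable symbols): S -> c; M -> cc; M -> ee; P -> c; P -> ec; R -> MMP; R -> c.

S -> c | PP | PRP; M -> cc | ee; P -> c | ec; R -> c | MMP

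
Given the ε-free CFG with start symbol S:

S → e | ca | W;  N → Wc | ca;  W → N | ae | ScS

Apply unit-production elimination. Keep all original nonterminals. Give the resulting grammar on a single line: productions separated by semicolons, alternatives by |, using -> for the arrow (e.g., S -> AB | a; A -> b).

Unit productions: S->W, W->N.
Unit pairs (A ⇒* B via units): (S,N), (S,W), (W,N).
S: inherits non-unit rules of {N, S, W} → ScS | Wc | ae | ca | e.
N: inherits non-unit rules of {N} → Wc | ca.
W: inherits non-unit rules of {N, W} → ScS | Wc | ae | ca.

S -> e | Wc | ae | ca | ScS; N -> Wc | ca; W -> Wc | ae | ca | ScS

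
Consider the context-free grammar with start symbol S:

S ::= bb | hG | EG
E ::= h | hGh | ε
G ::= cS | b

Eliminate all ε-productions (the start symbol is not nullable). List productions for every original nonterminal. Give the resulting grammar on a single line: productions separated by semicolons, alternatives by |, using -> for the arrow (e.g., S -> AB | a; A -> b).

S -> G | EG | bb | hG; E -> h | hGh; G -> b | cS

Nullable set: {E}.
S -> EG: E nullable, giving EG | G.
Drop E -> ε.
Unchanged (no nullable symbols): S -> bb; S -> hG; E -> h; E -> hGh; G -> b; G -> cS.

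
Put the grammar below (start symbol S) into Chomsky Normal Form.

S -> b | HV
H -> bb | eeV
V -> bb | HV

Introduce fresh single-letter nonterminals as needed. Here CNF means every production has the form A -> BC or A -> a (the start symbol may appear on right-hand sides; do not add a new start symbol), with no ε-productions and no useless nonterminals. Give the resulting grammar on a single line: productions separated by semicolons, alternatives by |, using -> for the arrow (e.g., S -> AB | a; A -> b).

No ε-productions.
No unit productions to eliminate.
TERM: introduce A -> b, B -> e and substitute in every rule of length ≥2.
BIN: H -> BBV becomes H -> BC, C -> BV.

S -> b | HV; A -> b; B -> e; C -> BV; H -> AA | BC; V -> AA | HV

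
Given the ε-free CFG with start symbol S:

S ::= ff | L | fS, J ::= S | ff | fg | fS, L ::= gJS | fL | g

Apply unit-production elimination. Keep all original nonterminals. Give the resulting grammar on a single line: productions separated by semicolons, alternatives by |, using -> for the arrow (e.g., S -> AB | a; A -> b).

Unit productions: J->S, S->L.
Unit pairs (A ⇒* B via units): (J,L), (J,S), (S,L).
S: inherits non-unit rules of {L, S} → fL | fS | ff | g | gJS.
J: inherits non-unit rules of {J, L, S} → fL | fS | ff | fg | g | gJS.
L: inherits non-unit rules of {L} → fL | g | gJS.

S -> g | fL | fS | ff | gJS; J -> g | fL | fS | ff | fg | gJS; L -> g | fL | gJS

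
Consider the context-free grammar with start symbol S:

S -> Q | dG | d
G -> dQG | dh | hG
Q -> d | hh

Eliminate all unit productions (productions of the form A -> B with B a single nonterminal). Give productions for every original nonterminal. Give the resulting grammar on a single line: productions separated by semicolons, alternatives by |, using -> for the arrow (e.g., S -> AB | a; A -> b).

S -> d | dG | hh; G -> dh | hG | dQG; Q -> d | hh

Unit productions: S->Q.
Unit pairs (A ⇒* B via units): (S,Q).
S: inherits non-unit rules of {Q, S} → d | dG | hh.
G: inherits non-unit rules of {G} → dQG | dh | hG.
Q: inherits non-unit rules of {Q} → d | hh.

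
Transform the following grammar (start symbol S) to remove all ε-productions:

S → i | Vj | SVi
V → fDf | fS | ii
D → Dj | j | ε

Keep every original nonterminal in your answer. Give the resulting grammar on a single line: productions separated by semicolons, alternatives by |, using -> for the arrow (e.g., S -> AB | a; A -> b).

Nullable set: {D}.
Drop D -> ε.
D -> Dj: D nullable, giving Dj | j.
V -> fDf: D nullable, giving fDf | ff.
Unchanged (no nullable symbols): S -> SVi; S -> Vj; S -> i; D -> j; V -> fS; V -> ii.

S -> i | Vj | SVi; D -> j | Dj; V -> fS | ff | ii | fDf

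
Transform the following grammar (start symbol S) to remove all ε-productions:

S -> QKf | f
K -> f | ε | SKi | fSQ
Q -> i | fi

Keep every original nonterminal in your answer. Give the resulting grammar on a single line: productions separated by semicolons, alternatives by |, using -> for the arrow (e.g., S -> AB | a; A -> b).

S -> f | Qf | QKf; K -> f | Si | SKi | fSQ; Q -> i | fi

Nullable set: {K}.
S -> QKf: K nullable, giving QKf | Qf.
Drop K -> ε.
K -> SKi: K nullable, giving SKi | Si.
Unchanged (no nullable symbols): S -> f; K -> f; K -> fSQ; Q -> fi; Q -> i.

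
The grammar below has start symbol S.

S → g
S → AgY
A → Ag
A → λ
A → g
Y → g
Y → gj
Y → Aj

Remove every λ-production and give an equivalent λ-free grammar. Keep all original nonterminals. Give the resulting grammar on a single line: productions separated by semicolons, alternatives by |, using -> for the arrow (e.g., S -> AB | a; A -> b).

S -> g | gY | AgY; A -> g | Ag; Y -> g | j | Aj | gj

Nullable set: {A}.
S -> AgY: A nullable, giving AgY | gY.
Drop A -> λ.
A -> Ag: A nullable, giving Ag | g.
Y -> Aj: A nullable, giving Aj | j.
Unchanged (no nullable symbols): S -> g; A -> g; Y -> g; Y -> gj.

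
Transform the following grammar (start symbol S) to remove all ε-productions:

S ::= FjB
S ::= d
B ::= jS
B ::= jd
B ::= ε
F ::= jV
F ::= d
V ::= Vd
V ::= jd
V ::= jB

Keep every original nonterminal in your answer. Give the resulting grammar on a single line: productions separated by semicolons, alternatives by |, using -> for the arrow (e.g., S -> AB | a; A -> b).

S -> d | Fj | FjB; B -> jS | jd; F -> d | jV; V -> j | Vd | jB | jd

Nullable set: {B}.
S -> FjB: B nullable, giving Fj | FjB.
Drop B -> ε.
V -> jB: B nullable, giving j | jB.
Unchanged (no nullable symbols): S -> d; B -> jS; B -> jd; F -> d; F -> jV; V -> Vd; V -> jd.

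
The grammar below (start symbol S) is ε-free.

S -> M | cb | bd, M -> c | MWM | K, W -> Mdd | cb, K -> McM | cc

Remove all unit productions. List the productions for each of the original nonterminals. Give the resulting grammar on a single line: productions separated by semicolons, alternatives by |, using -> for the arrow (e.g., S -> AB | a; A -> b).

Unit productions: M->K, S->M.
Unit pairs (A ⇒* B via units): (M,K), (S,K), (S,M).
S: inherits non-unit rules of {K, M, S} → MWM | McM | bd | c | cb | cc.
K: inherits non-unit rules of {K} → McM | cc.
M: inherits non-unit rules of {K, M} → MWM | McM | c | cc.
W: inherits non-unit rules of {W} → Mdd | cb.

S -> c | bd | cb | cc | MWM | McM; K -> cc | McM; M -> c | cc | MWM | McM; W -> cb | Mdd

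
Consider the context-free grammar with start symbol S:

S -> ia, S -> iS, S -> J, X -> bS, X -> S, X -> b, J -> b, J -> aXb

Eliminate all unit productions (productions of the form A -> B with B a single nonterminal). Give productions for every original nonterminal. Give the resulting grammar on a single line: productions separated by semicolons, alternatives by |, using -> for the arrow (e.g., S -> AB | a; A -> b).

S -> b | iS | ia | aXb; J -> b | aXb; X -> b | bS | iS | ia | aXb

Unit productions: S->J, X->S.
Unit pairs (A ⇒* B via units): (S,J), (X,J), (X,S).
S: inherits non-unit rules of {J, S} → aXb | b | iS | ia.
J: inherits non-unit rules of {J} → aXb | b.
X: inherits non-unit rules of {J, S, X} → aXb | b | bS | iS | ia.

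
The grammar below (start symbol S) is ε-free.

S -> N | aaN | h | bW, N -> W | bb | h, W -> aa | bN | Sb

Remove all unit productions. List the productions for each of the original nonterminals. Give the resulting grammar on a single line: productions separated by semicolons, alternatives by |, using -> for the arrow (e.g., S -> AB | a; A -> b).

S -> h | Sb | aa | bN | bW | bb | aaN; N -> h | Sb | aa | bN | bb; W -> Sb | aa | bN

Unit productions: N->W, S->N.
Unit pairs (A ⇒* B via units): (N,W), (S,N), (S,W).
S: inherits non-unit rules of {N, S, W} → Sb | aa | aaN | bN | bW | bb | h.
N: inherits non-unit rules of {N, W} → Sb | aa | bN | bb | h.
W: inherits non-unit rules of {W} → Sb | aa | bN.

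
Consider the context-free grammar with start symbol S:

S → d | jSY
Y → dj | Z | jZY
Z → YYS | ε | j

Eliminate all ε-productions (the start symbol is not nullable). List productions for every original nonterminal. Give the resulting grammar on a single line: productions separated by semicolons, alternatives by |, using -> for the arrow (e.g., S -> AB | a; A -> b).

Nullable set: {Y, Z}.
S -> jSY: Y nullable, giving jS | jSY.
Y -> Z: Z nullable, giving Z.
Y -> jZY: Z, Y nullable, giving j | jY | jZ | jZY.
Drop Z -> ε.
Z -> YYS: Y, Y nullable, giving S | YS | YYS.
Unchanged (no nullable symbols): S -> d; Y -> dj; Z -> j.

S -> d | jS | jSY; Y -> Z | j | dj | jY | jZ | jZY; Z -> S | j | YS | YYS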